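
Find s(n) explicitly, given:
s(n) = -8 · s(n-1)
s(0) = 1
Pure geometric recurrence with ratio -8.
By induction s(n) = s(0) · (-8)^n = \left(-8\right)^{n}.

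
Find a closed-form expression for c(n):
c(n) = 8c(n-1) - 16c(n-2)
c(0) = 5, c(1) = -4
Characteristic equation: x² - 8x + 16 = 0, which is (x - (4))².
Repeated root r = 4.
General solution: c(n) = (A + Bn)·(4)^n.
From c(0) = 5: A = 5.
From c(1) = -4: (A + B)·(4) = -4 ⇒ B = -6.
So c(n) = \left(5 - 6 n\right) \cdot (4)^n.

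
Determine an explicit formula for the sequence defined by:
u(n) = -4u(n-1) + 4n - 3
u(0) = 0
First-order linear with linear forcing.
Homogeneous solution: u_h(n) = A·(-4)^n.
Try particular u_p(n) = pn + q. Substituting:
  pn + q = -4(p(n-1) + q) + 4n - 3.
Matching the n-coefficient: p = -4p + 4 ⇒ p = \frac{4}{5}.
Matching constants: q = 4p - 4q - 3 ⇒ q = \frac{1}{25}.
General: u(n) = A·(-4)^n + \frac{4 n}{5} + \frac{1}{25}.
Apply u(0) = 0: A + \frac{1}{25} = 0 ⇒ A = - \frac{1}{25}.
So u(n) = - \frac{\left(-4\right)^{n}}{25} + \frac{4 n}{5} + \frac{1}{25}.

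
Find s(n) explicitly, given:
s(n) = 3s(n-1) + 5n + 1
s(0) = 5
First-order linear with linear forcing.
Homogeneous solution: s_h(n) = A·(3)^n.
Try particular s_p(n) = pn + q. Substituting:
  pn + q = 3(p(n-1) + q) + 5n + 1.
Matching the n-coefficient: p = 3p + 5 ⇒ p = - \frac{5}{2}.
Matching constants: q = -3p + 3q + 1 ⇒ q = - \frac{17}{4}.
General: s(n) = A·(3)^n - \frac{5 n}{2} - \frac{17}{4}.
Apply s(0) = 5: A - \frac{17}{4} = 5 ⇒ A = \frac{37}{4}.
So s(n) = \frac{37 \cdot 3^{n}}{4} - \frac{5 n}{2} - \frac{17}{4}.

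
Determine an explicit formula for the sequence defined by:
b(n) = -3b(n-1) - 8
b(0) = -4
First-order linear non-homogeneous.
Homogeneous solution: b_h(n) = A·(-3)^n.
Try constant particular solution b_p = K: K = -3K - 8 ⇒ K = -2.
General: b(n) = A·(-3)^n - 2.
Apply b(0) = -4: A - 2 = -4 ⇒ A = -2.
So b(n) = - 2 \left(-3\right)^{n} - 2.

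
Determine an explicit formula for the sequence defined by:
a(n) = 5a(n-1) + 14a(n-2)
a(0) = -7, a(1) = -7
Characteristic equation: x² - 5x - 14 = 0, which factors as (x - (-2))(x - (7)) = 0.
Roots r₁ = -2, r₂ = 7 (distinct).
General solution: a(n) = A·(-2)^n + B·(7)^n.
From a(0) = -7: A + B = -7.
From a(1) = -7: -2A + 7B = -7.
Solving: A = - \frac{14}{3}, B = - \frac{7}{3}.
So a(n) = - \frac{14 \left(-2\right)^{n}}{3} - \frac{7 \cdot 7^{n}}{3}.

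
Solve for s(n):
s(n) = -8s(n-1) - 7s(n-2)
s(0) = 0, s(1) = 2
Characteristic equation: x² + 8x + 7 = 0, which factors as (x - (-7))(x - (-1)) = 0.
Roots r₁ = -7, r₂ = -1 (distinct).
General solution: s(n) = A·(-7)^n + B·(-1)^n.
From s(0) = 0: A + B = 0.
From s(1) = 2: -7A - B = 2.
Solving: A = - \frac{1}{3}, B = \frac{1}{3}.
So s(n) = \frac{\left(-1\right)^{n}}{3} - \frac{\left(-7\right)^{n}}{3}.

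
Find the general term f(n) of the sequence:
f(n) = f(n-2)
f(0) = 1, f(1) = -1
Characteristic equation: x² - 1 = 0, which factors as (x - (-1))(x - (1)) = 0.
Roots r₁ = -1, r₂ = 1 (distinct).
General solution: f(n) = A·(-1)^n + B·(1)^n.
From f(0) = 1: A + B = 1.
From f(1) = -1: -A + B = -1.
Solving: A = 1, B = 0.
So f(n) = \left(-1\right)^{n}.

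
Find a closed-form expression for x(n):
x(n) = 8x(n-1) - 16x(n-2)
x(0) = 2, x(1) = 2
Characteristic equation: x² - 8x + 16 = 0, which is (x - (4))².
Repeated root r = 4.
General solution: x(n) = (A + Bn)·(4)^n.
From x(0) = 2: A = 2.
From x(1) = 2: (A + B)·(4) = 2 ⇒ B = - \frac{3}{2}.
So x(n) = \left(2 - \frac{3 n}{2}\right) \cdot (4)^n.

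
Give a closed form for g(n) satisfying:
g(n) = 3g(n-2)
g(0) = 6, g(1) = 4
Characteristic equation: x² - 3 = 0.
Discriminant Δ = (0)² + 4·(3) = 12.
Roots r₁,₂ = (0 ± √12)/2, so r₁ = \sqrt{3}, r₂ = - \sqrt{3}.
General solution: g(n) = A·r₁^n + B·r₂^n.
From the initial conditions, A + B = 6 and r₁A + r₂B = 4.
Since r₁ - r₂ = √12: A = (4 - (6)r₂)/√12 = \frac{2 \sqrt{3}}{3} + 3, and B = 6 - A = 3 - \frac{2 \sqrt{3}}{3}.
So g(n) = \left(\frac{2 \sqrt{3}}{3} + 3\right)\left(\sqrt{3}\right)^n + \left(3 - \frac{2 \sqrt{3}}{3}\right)\left(- \sqrt{3}\right)^n.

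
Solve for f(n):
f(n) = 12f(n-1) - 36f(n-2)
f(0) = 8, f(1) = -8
Characteristic equation: x² - 12x + 36 = 0, which is (x - (6))².
Repeated root r = 6.
General solution: f(n) = (A + Bn)·(6)^n.
From f(0) = 8: A = 8.
From f(1) = -8: (A + B)·(6) = -8 ⇒ B = - \frac{28}{3}.
So f(n) = \left(8 - \frac{28 n}{3}\right) \cdot (6)^n.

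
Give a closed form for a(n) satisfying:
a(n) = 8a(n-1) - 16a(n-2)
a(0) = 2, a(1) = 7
Characteristic equation: x² - 8x + 16 = 0, which is (x - (4))².
Repeated root r = 4.
General solution: a(n) = (A + Bn)·(4)^n.
From a(0) = 2: A = 2.
From a(1) = 7: (A + B)·(4) = 7 ⇒ B = - \frac{1}{4}.
So a(n) = \left(2 - \frac{n}{4}\right) \cdot (4)^n.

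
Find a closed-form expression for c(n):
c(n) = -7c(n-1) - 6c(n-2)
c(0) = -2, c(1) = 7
Characteristic equation: x² + 7x + 6 = 0, which factors as (x - (-1))(x - (-6)) = 0.
Roots r₁ = -1, r₂ = -6 (distinct).
General solution: c(n) = A·(-1)^n + B·(-6)^n.
From c(0) = -2: A + B = -2.
From c(1) = 7: -A - 6B = 7.
Solving: A = -1, B = -1.
So c(n) = - \left(-1\right)^{n} - \left(-6\right)^{n}.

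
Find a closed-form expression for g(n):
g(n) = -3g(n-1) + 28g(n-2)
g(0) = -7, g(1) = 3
Characteristic equation: x² + 3x - 28 = 0, which factors as (x - (-7))(x - (4)) = 0.
Roots r₁ = -7, r₂ = 4 (distinct).
General solution: g(n) = A·(-7)^n + B·(4)^n.
From g(0) = -7: A + B = -7.
From g(1) = 3: -7A + 4B = 3.
Solving: A = - \frac{31}{11}, B = - \frac{46}{11}.
So g(n) = - \frac{31 \left(-7\right)^{n}}{11} - \frac{46 \cdot 4^{n}}{11}.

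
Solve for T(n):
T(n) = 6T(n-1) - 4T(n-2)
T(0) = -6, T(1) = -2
Characteristic equation: x² - 6x + 4 = 0.
Discriminant Δ = (6)² + 4·(-4) = 20.
Roots r₁,₂ = (6 ± √20)/2, so r₁ = \sqrt{5} + 3, r₂ = 3 - \sqrt{5}.
General solution: T(n) = A·r₁^n + B·r₂^n.
From the initial conditions, A + B = -6 and r₁A + r₂B = -2.
Since r₁ - r₂ = √20: A = (-2 - (-6)r₂)/√20 = -3 + \frac{8 \sqrt{5}}{5}, and B = -6 - A = - \frac{8 \sqrt{5}}{5} - 3.
So T(n) = \left(-3 + \frac{8 \sqrt{5}}{5}\right)\left(\sqrt{5} + 3\right)^n + \left(- \frac{8 \sqrt{5}}{5} - 3\right)\left(3 - \sqrt{5}\right)^n.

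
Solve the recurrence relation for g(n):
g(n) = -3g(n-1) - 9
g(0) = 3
First-order linear non-homogeneous.
Homogeneous solution: g_h(n) = A·(-3)^n.
Try constant particular solution g_p = K: K = -3K - 9 ⇒ K = - \frac{9}{4}.
General: g(n) = A·(-3)^n - \frac{9}{4}.
Apply g(0) = 3: A - \frac{9}{4} = 3 ⇒ A = \frac{21}{4}.
So g(n) = \frac{21 \left(-3\right)^{n}}{4} - \frac{9}{4}.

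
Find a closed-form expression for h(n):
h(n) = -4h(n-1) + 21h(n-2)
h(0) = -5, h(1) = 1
Characteristic equation: x² + 4x - 21 = 0, which factors as (x - (3))(x - (-7)) = 0.
Roots r₁ = 3, r₂ = -7 (distinct).
General solution: h(n) = A·(3)^n + B·(-7)^n.
From h(0) = -5: A + B = -5.
From h(1) = 1: 3A - 7B = 1.
Solving: A = - \frac{17}{5}, B = - \frac{8}{5}.
So h(n) = - \frac{8 \left(-7\right)^{n}}{5} - \frac{17 \cdot 3^{n}}{5}.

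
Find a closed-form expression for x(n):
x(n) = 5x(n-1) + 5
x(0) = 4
First-order linear non-homogeneous.
Homogeneous solution: x_h(n) = A·(5)^n.
Try constant particular solution x_p = K: K = 5K + 5 ⇒ K = - \frac{5}{4}.
General: x(n) = A·(5)^n - \frac{5}{4}.
Apply x(0) = 4: A - \frac{5}{4} = 4 ⇒ A = \frac{21}{4}.
So x(n) = \frac{21 \cdot 5^{n}}{4} - \frac{5}{4}.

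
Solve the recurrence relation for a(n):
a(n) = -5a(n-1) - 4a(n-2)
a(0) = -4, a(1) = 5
Characteristic equation: x² + 5x + 4 = 0, which factors as (x - (-1))(x - (-4)) = 0.
Roots r₁ = -1, r₂ = -4 (distinct).
General solution: a(n) = A·(-1)^n + B·(-4)^n.
From a(0) = -4: A + B = -4.
From a(1) = 5: -A - 4B = 5.
Solving: A = - \frac{11}{3}, B = - \frac{1}{3}.
So a(n) = - \frac{11 \left(-1\right)^{n}}{3} - \frac{\left(-4\right)^{n}}{3}.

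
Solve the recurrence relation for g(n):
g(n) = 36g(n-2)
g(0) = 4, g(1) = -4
Characteristic equation: x² - 36 = 0, which factors as (x - (6))(x - (-6)) = 0.
Roots r₁ = 6, r₂ = -6 (distinct).
General solution: g(n) = A·(6)^n + B·(-6)^n.
From g(0) = 4: A + B = 4.
From g(1) = -4: 6A - 6B = -4.
Solving: A = \frac{5}{3}, B = \frac{7}{3}.
So g(n) = \frac{7 \left(-6\right)^{n}}{3} + \frac{5 \cdot 6^{n}}{3}.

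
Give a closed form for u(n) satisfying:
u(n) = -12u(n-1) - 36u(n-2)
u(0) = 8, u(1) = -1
Characteristic equation: x² + 12x + 36 = 0, which is (x - (-6))².
Repeated root r = -6.
General solution: u(n) = (A + Bn)·(-6)^n.
From u(0) = 8: A = 8.
From u(1) = -1: (A + B)·(-6) = -1 ⇒ B = - \frac{47}{6}.
So u(n) = \left(8 - \frac{47 n}{6}\right) \cdot (-6)^n.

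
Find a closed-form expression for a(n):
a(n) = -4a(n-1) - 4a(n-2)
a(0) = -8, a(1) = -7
Characteristic equation: x² + 4x + 4 = 0, which is (x - (-2))².
Repeated root r = -2.
General solution: a(n) = (A + Bn)·(-2)^n.
From a(0) = -8: A = -8.
From a(1) = -7: (A + B)·(-2) = -7 ⇒ B = \frac{23}{2}.
So a(n) = \left(\frac{23 n}{2} - 8\right) \cdot (-2)^n.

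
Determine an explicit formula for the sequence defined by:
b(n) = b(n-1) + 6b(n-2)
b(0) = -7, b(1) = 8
Characteristic equation: x² - x - 6 = 0, which factors as (x - (3))(x - (-2)) = 0.
Roots r₁ = 3, r₂ = -2 (distinct).
General solution: b(n) = A·(3)^n + B·(-2)^n.
From b(0) = -7: A + B = -7.
From b(1) = 8: 3A - 2B = 8.
Solving: A = - \frac{6}{5}, B = - \frac{29}{5}.
So b(n) = - \frac{29 \left(-2\right)^{n}}{5} - \frac{6 \cdot 3^{n}}{5}.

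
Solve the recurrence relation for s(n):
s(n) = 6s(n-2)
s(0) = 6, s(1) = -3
Characteristic equation: x² - 6 = 0.
Discriminant Δ = (0)² + 4·(6) = 24.
Roots r₁,₂ = (0 ± √24)/2, so r₁ = \sqrt{6}, r₂ = - \sqrt{6}.
General solution: s(n) = A·r₁^n + B·r₂^n.
From the initial conditions, A + B = 6 and r₁A + r₂B = -3.
Since r₁ - r₂ = √24: A = (-3 - (6)r₂)/√24 = 3 - \frac{\sqrt{6}}{4}, and B = 6 - A = \frac{\sqrt{6}}{4} + 3.
So s(n) = \left(3 - \frac{\sqrt{6}}{4}\right)\left(\sqrt{6}\right)^n + \left(\frac{\sqrt{6}}{4} + 3\right)\left(- \sqrt{6}\right)^n.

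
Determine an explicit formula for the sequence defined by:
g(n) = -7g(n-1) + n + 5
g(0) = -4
First-order linear with linear forcing.
Homogeneous solution: g_h(n) = A·(-7)^n.
Try particular g_p(n) = pn + q. Substituting:
  pn + q = -7(p(n-1) + q) + n + 5.
Matching the n-coefficient: p = -7p + 1 ⇒ p = \frac{1}{8}.
Matching constants: q = 7p - 7q + 5 ⇒ q = \frac{47}{64}.
General: g(n) = A·(-7)^n + \frac{n}{8} + \frac{47}{64}.
Apply g(0) = -4: A + \frac{47}{64} = -4 ⇒ A = - \frac{303}{64}.
So g(n) = - \frac{303 \left(-7\right)^{n}}{64} + \frac{n}{8} + \frac{47}{64}.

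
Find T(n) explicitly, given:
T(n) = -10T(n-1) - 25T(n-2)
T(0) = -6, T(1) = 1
Characteristic equation: x² + 10x + 25 = 0, which is (x - (-5))².
Repeated root r = -5.
General solution: T(n) = (A + Bn)·(-5)^n.
From T(0) = -6: A = -6.
From T(1) = 1: (A + B)·(-5) = 1 ⇒ B = \frac{29}{5}.
So T(n) = \left(\frac{29 n}{5} - 6\right) \cdot (-5)^n.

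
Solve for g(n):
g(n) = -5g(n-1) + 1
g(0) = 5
First-order linear non-homogeneous.
Homogeneous solution: g_h(n) = A·(-5)^n.
Try constant particular solution g_p = K: K = -5K + 1 ⇒ K = \frac{1}{6}.
General: g(n) = A·(-5)^n + \frac{1}{6}.
Apply g(0) = 5: A + \frac{1}{6} = 5 ⇒ A = \frac{29}{6}.
So g(n) = \frac{29 \left(-5\right)^{n}}{6} + \frac{1}{6}.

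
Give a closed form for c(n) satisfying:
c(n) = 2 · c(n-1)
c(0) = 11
Pure geometric recurrence with ratio 2.
By induction c(n) = c(0) · (2)^n = 11 \cdot 2^{n}.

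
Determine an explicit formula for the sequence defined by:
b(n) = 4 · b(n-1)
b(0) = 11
Pure geometric recurrence with ratio 4.
By induction b(n) = b(0) · (4)^n = 11 \cdot 4^{n}.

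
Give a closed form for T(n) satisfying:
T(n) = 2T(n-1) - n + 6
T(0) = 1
First-order linear with linear forcing.
Homogeneous solution: T_h(n) = A·(2)^n.
Try particular T_p(n) = pn + q. Substituting:
  pn + q = 2(p(n-1) + q) - n + 6.
Matching the n-coefficient: p = 2p - 1 ⇒ p = 1.
Matching constants: q = -2p + 2q + 6 ⇒ q = -4.
General: T(n) = A·(2)^n + n - 4.
Apply T(0) = 1: A - 4 = 1 ⇒ A = 5.
So T(n) = 5 \cdot 2^{n} + n - 4.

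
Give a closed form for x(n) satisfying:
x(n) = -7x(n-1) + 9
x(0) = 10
First-order linear non-homogeneous.
Homogeneous solution: x_h(n) = A·(-7)^n.
Try constant particular solution x_p = K: K = -7K + 9 ⇒ K = \frac{9}{8}.
General: x(n) = A·(-7)^n + \frac{9}{8}.
Apply x(0) = 10: A + \frac{9}{8} = 10 ⇒ A = \frac{71}{8}.
So x(n) = \frac{71 \left(-7\right)^{n}}{8} + \frac{9}{8}.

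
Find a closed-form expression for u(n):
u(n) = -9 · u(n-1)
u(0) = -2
Pure geometric recurrence with ratio -9.
By induction u(n) = u(0) · (-9)^n = - 2 \left(-9\right)^{n}.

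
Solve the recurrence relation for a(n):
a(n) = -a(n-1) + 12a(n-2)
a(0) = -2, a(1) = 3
Characteristic equation: x² + x - 12 = 0, which factors as (x - (3))(x - (-4)) = 0.
Roots r₁ = 3, r₂ = -4 (distinct).
General solution: a(n) = A·(3)^n + B·(-4)^n.
From a(0) = -2: A + B = -2.
From a(1) = 3: 3A - 4B = 3.
Solving: A = - \frac{5}{7}, B = - \frac{9}{7}.
So a(n) = - \frac{9 \left(-4\right)^{n}}{7} - \frac{5 \cdot 3^{n}}{7}.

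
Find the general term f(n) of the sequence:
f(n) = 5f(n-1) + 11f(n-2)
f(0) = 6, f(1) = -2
Characteristic equation: x² - 5x - 11 = 0.
Discriminant Δ = (5)² + 4·(11) = 69.
Roots r₁,₂ = (5 ± √69)/2, so r₁ = \frac{5}{2} + \frac{\sqrt{69}}{2}, r₂ = \frac{5}{2} - \frac{\sqrt{69}}{2}.
General solution: f(n) = A·r₁^n + B·r₂^n.
From the initial conditions, A + B = 6 and r₁A + r₂B = -2.
Since r₁ - r₂ = √69: A = (-2 - (6)r₂)/√69 = 3 - \frac{17 \sqrt{69}}{69}, and B = 6 - A = \frac{17 \sqrt{69}}{69} + 3.
So f(n) = \left(3 - \frac{17 \sqrt{69}}{69}\right)\left(\frac{5}{2} + \frac{\sqrt{69}}{2}\right)^n + \left(\frac{17 \sqrt{69}}{69} + 3\right)\left(\frac{5}{2} - \frac{\sqrt{69}}{2}\right)^n.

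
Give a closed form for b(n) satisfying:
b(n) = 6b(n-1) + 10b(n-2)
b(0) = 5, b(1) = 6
Characteristic equation: x² - 6x - 10 = 0.
Discriminant Δ = (6)² + 4·(10) = 76.
Roots r₁,₂ = (6 ± √76)/2, so r₁ = 3 + \sqrt{19}, r₂ = 3 - \sqrt{19}.
General solution: b(n) = A·r₁^n + B·r₂^n.
From the initial conditions, A + B = 5 and r₁A + r₂B = 6.
Since r₁ - r₂ = √76: A = (6 - (5)r₂)/√76 = \frac{5}{2} - \frac{9 \sqrt{19}}{38}, and B = 5 - A = \frac{9 \sqrt{19}}{38} + \frac{5}{2}.
So b(n) = \left(\frac{5}{2} - \frac{9 \sqrt{19}}{38}\right)\left(3 + \sqrt{19}\right)^n + \left(\frac{9 \sqrt{19}}{38} + \frac{5}{2}\right)\left(3 - \sqrt{19}\right)^n.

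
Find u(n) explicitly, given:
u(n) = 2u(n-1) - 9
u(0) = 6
First-order linear non-homogeneous.
Homogeneous solution: u_h(n) = A·(2)^n.
Try constant particular solution u_p = K: K = 2K - 9 ⇒ K = 9.
General: u(n) = A·(2)^n + 9.
Apply u(0) = 6: A + 9 = 6 ⇒ A = -3.
So u(n) = 9 - 3 \cdot 2^{n}.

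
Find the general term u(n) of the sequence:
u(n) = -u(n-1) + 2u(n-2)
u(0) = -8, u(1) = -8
Characteristic equation: x² + x - 2 = 0, which factors as (x - (1))(x - (-2)) = 0.
Roots r₁ = 1, r₂ = -2 (distinct).
General solution: u(n) = A·(1)^n + B·(-2)^n.
From u(0) = -8: A + B = -8.
From u(1) = -8: A - 2B = -8.
Solving: A = -8, B = 0.
So u(n) = -8.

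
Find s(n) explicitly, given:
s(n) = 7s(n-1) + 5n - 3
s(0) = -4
First-order linear with linear forcing.
Homogeneous solution: s_h(n) = A·(7)^n.
Try particular s_p(n) = pn + q. Substituting:
  pn + q = 7(p(n-1) + q) + 5n - 3.
Matching the n-coefficient: p = 7p + 5 ⇒ p = - \frac{5}{6}.
Matching constants: q = -7p + 7q - 3 ⇒ q = - \frac{17}{36}.
General: s(n) = A·(7)^n - \frac{5 n}{6} - \frac{17}{36}.
Apply s(0) = -4: A - \frac{17}{36} = -4 ⇒ A = - \frac{127}{36}.
So s(n) = - \frac{127 \cdot 7^{n}}{36} - \frac{5 n}{6} - \frac{17}{36}.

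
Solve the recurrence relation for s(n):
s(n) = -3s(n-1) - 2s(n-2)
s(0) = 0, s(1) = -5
Characteristic equation: x² + 3x + 2 = 0, which factors as (x - (-2))(x - (-1)) = 0.
Roots r₁ = -2, r₂ = -1 (distinct).
General solution: s(n) = A·(-2)^n + B·(-1)^n.
From s(0) = 0: A + B = 0.
From s(1) = -5: -2A - B = -5.
Solving: A = 5, B = -5.
So s(n) = - 5 \left(-1\right)^{n} + 5 \left(-2\right)^{n}.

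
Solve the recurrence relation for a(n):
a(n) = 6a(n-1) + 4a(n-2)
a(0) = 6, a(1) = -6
Characteristic equation: x² - 6x - 4 = 0.
Discriminant Δ = (6)² + 4·(4) = 52.
Roots r₁,₂ = (6 ± √52)/2, so r₁ = 3 + \sqrt{13}, r₂ = 3 - \sqrt{13}.
General solution: a(n) = A·r₁^n + B·r₂^n.
From the initial conditions, A + B = 6 and r₁A + r₂B = -6.
Since r₁ - r₂ = √52: A = (-6 - (6)r₂)/√52 = 3 - \frac{12 \sqrt{13}}{13}, and B = 6 - A = 3 + \frac{12 \sqrt{13}}{13}.
So a(n) = \left(3 - \frac{12 \sqrt{13}}{13}\right)\left(3 + \sqrt{13}\right)^n + \left(3 + \frac{12 \sqrt{13}}{13}\right)\left(3 - \sqrt{13}\right)^n.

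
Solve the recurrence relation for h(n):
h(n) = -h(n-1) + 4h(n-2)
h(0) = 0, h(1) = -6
Characteristic equation: x² + x - 4 = 0.
Discriminant Δ = (-1)² + 4·(4) = 17.
Roots r₁,₂ = (-1 ± √17)/2, so r₁ = - \frac{1}{2} + \frac{\sqrt{17}}{2}, r₂ = - \frac{\sqrt{17}}{2} - \frac{1}{2}.
General solution: h(n) = A·r₁^n + B·r₂^n.
From the initial conditions, A + B = 0 and r₁A + r₂B = -6.
Since r₁ - r₂ = √17: A = (-6 - (0)r₂)/√17 = - \frac{6 \sqrt{17}}{17}, and B = 0 - A = \frac{6 \sqrt{17}}{17}.
So h(n) = \left(- \frac{6 \sqrt{17}}{17}\right)\left(- \frac{1}{2} + \frac{\sqrt{17}}{2}\right)^n + \left(\frac{6 \sqrt{17}}{17}\right)\left(- \frac{\sqrt{17}}{2} - \frac{1}{2}\right)^n.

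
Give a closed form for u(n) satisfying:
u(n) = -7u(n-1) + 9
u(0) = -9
First-order linear non-homogeneous.
Homogeneous solution: u_h(n) = A·(-7)^n.
Try constant particular solution u_p = K: K = -7K + 9 ⇒ K = \frac{9}{8}.
General: u(n) = A·(-7)^n + \frac{9}{8}.
Apply u(0) = -9: A + \frac{9}{8} = -9 ⇒ A = - \frac{81}{8}.
So u(n) = \frac{9}{8} - \frac{81 \left(-7\right)^{n}}{8}.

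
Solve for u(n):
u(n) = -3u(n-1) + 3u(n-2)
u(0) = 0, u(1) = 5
Characteristic equation: x² + 3x - 3 = 0.
Discriminant Δ = (-3)² + 4·(3) = 21.
Roots r₁,₂ = (-3 ± √21)/2, so r₁ = - \frac{3}{2} + \frac{\sqrt{21}}{2}, r₂ = - \frac{\sqrt{21}}{2} - \frac{3}{2}.
General solution: u(n) = A·r₁^n + B·r₂^n.
From the initial conditions, A + B = 0 and r₁A + r₂B = 5.
Since r₁ - r₂ = √21: A = (5 - (0)r₂)/√21 = \frac{5 \sqrt{21}}{21}, and B = 0 - A = - \frac{5 \sqrt{21}}{21}.
So u(n) = \left(\frac{5 \sqrt{21}}{21}\right)\left(- \frac{3}{2} + \frac{\sqrt{21}}{2}\right)^n + \left(- \frac{5 \sqrt{21}}{21}\right)\left(- \frac{\sqrt{21}}{2} - \frac{3}{2}\right)^n.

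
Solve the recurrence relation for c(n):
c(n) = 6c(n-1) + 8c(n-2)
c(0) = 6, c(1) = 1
Characteristic equation: x² - 6x - 8 = 0.
Discriminant Δ = (6)² + 4·(8) = 68.
Roots r₁,₂ = (6 ± √68)/2, so r₁ = 3 + \sqrt{17}, r₂ = 3 - \sqrt{17}.
General solution: c(n) = A·r₁^n + B·r₂^n.
From the initial conditions, A + B = 6 and r₁A + r₂B = 1.
Since r₁ - r₂ = √68: A = (1 - (6)r₂)/√68 = 3 - \frac{\sqrt{17}}{2}, and B = 6 - A = \frac{\sqrt{17}}{2} + 3.
So c(n) = \left(3 - \frac{\sqrt{17}}{2}\right)\left(3 + \sqrt{17}\right)^n + \left(\frac{\sqrt{17}}{2} + 3\right)\left(3 - \sqrt{17}\right)^n.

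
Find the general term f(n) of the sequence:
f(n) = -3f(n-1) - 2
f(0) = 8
First-order linear non-homogeneous.
Homogeneous solution: f_h(n) = A·(-3)^n.
Try constant particular solution f_p = K: K = -3K - 2 ⇒ K = - \frac{1}{2}.
General: f(n) = A·(-3)^n - \frac{1}{2}.
Apply f(0) = 8: A - \frac{1}{2} = 8 ⇒ A = \frac{17}{2}.
So f(n) = \frac{17 \left(-3\right)^{n}}{2} - \frac{1}{2}.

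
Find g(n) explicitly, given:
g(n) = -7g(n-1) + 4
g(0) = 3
First-order linear non-homogeneous.
Homogeneous solution: g_h(n) = A·(-7)^n.
Try constant particular solution g_p = K: K = -7K + 4 ⇒ K = \frac{1}{2}.
General: g(n) = A·(-7)^n + \frac{1}{2}.
Apply g(0) = 3: A + \frac{1}{2} = 3 ⇒ A = \frac{5}{2}.
So g(n) = \frac{5 \left(-7\right)^{n}}{2} + \frac{1}{2}.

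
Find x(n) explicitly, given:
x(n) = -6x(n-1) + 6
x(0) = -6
First-order linear non-homogeneous.
Homogeneous solution: x_h(n) = A·(-6)^n.
Try constant particular solution x_p = K: K = -6K + 6 ⇒ K = \frac{6}{7}.
General: x(n) = A·(-6)^n + \frac{6}{7}.
Apply x(0) = -6: A + \frac{6}{7} = -6 ⇒ A = - \frac{48}{7}.
So x(n) = \frac{6}{7} - \frac{48 \left(-6\right)^{n}}{7}.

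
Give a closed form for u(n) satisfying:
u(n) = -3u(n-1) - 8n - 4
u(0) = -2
First-order linear with linear forcing.
Homogeneous solution: u_h(n) = A·(-3)^n.
Try particular u_p(n) = pn + q. Substituting:
  pn + q = -3(p(n-1) + q) - 8n - 4.
Matching the n-coefficient: p = -3p - 8 ⇒ p = -2.
Matching constants: q = 3p - 3q - 4 ⇒ q = - \frac{5}{2}.
General: u(n) = A·(-3)^n - 2 n - \frac{5}{2}.
Apply u(0) = -2: A - \frac{5}{2} = -2 ⇒ A = \frac{1}{2}.
So u(n) = \frac{\left(-3\right)^{n}}{2} - 2 n - \frac{5}{2}.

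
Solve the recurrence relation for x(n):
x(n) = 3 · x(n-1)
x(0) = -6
Pure geometric recurrence with ratio 3.
By induction x(n) = x(0) · (3)^n = - 6 \cdot 3^{n}.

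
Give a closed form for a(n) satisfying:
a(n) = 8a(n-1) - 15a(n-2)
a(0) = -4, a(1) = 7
Characteristic equation: x² - 8x + 15 = 0, which factors as (x - (3))(x - (5)) = 0.
Roots r₁ = 3, r₂ = 5 (distinct).
General solution: a(n) = A·(3)^n + B·(5)^n.
From a(0) = -4: A + B = -4.
From a(1) = 7: 3A + 5B = 7.
Solving: A = - \frac{27}{2}, B = \frac{19}{2}.
So a(n) = - \frac{27 \cdot 3^{n}}{2} + \frac{19 \cdot 5^{n}}{2}.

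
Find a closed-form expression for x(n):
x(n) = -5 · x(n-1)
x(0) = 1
Pure geometric recurrence with ratio -5.
By induction x(n) = x(0) · (-5)^n = \left(-5\right)^{n}.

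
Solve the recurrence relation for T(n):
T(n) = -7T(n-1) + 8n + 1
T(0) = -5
First-order linear with linear forcing.
Homogeneous solution: T_h(n) = A·(-7)^n.
Try particular T_p(n) = pn + q. Substituting:
  pn + q = -7(p(n-1) + q) + 8n + 1.
Matching the n-coefficient: p = -7p + 8 ⇒ p = 1.
Matching constants: q = 7p - 7q + 1 ⇒ q = 1.
General: T(n) = A·(-7)^n + n + 1.
Apply T(0) = -5: A + 1 = -5 ⇒ A = -6.
So T(n) = - 6 \left(-7\right)^{n} + n + 1.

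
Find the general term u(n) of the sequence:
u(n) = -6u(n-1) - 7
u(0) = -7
First-order linear non-homogeneous.
Homogeneous solution: u_h(n) = A·(-6)^n.
Try constant particular solution u_p = K: K = -6K - 7 ⇒ K = -1.
General: u(n) = A·(-6)^n - 1.
Apply u(0) = -7: A - 1 = -7 ⇒ A = -6.
So u(n) = - 6 \left(-6\right)^{n} - 1.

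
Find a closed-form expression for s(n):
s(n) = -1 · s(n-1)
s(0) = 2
Pure geometric recurrence with ratio -1.
By induction s(n) = s(0) · (-1)^n = 2 \left(-1\right)^{n}.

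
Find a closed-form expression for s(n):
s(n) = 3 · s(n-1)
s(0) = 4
Pure geometric recurrence with ratio 3.
By induction s(n) = s(0) · (3)^n = 4 \cdot 3^{n}.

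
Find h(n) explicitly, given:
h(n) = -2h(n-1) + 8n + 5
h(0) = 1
First-order linear with linear forcing.
Homogeneous solution: h_h(n) = A·(-2)^n.
Try particular h_p(n) = pn + q. Substituting:
  pn + q = -2(p(n-1) + q) + 8n + 5.
Matching the n-coefficient: p = -2p + 8 ⇒ p = \frac{8}{3}.
Matching constants: q = 2p - 2q + 5 ⇒ q = \frac{31}{9}.
General: h(n) = A·(-2)^n + \frac{8 n}{3} + \frac{31}{9}.
Apply h(0) = 1: A + \frac{31}{9} = 1 ⇒ A = - \frac{22}{9}.
So h(n) = - \frac{22 \left(-2\right)^{n}}{9} + \frac{8 n}{3} + \frac{31}{9}.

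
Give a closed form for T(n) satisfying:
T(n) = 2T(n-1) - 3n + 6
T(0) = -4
First-order linear with linear forcing.
Homogeneous solution: T_h(n) = A·(2)^n.
Try particular T_p(n) = pn + q. Substituting:
  pn + q = 2(p(n-1) + q) - 3n + 6.
Matching the n-coefficient: p = 2p - 3 ⇒ p = 3.
Matching constants: q = -2p + 2q + 6 ⇒ q = 0.
General: T(n) = A·(2)^n + 3 n + 0.
Apply T(0) = -4: A + 0 = -4 ⇒ A = -4.
So T(n) = - 4 \cdot 2^{n} + 3 n.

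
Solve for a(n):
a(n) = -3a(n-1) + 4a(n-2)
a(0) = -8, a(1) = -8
Characteristic equation: x² + 3x - 4 = 0, which factors as (x - (1))(x - (-4)) = 0.
Roots r₁ = 1, r₂ = -4 (distinct).
General solution: a(n) = A·(1)^n + B·(-4)^n.
From a(0) = -8: A + B = -8.
From a(1) = -8: A - 4B = -8.
Solving: A = -8, B = 0.
So a(n) = -8.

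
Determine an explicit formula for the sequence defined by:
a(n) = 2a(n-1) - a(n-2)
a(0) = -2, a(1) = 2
Characteristic equation: x² - 2x + 1 = 0, which is (x - (1))².
Repeated root r = 1.
General solution: a(n) = (A + Bn)·(1)^n.
From a(0) = -2: A = -2.
From a(1) = 2: (A + B)·(1) = 2 ⇒ B = 4.
So a(n) = \left(4 n - 2\right) \cdot (1)^n.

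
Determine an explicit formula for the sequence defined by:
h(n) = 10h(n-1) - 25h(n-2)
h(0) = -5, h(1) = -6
Characteristic equation: x² - 10x + 25 = 0, which is (x - (5))².
Repeated root r = 5.
General solution: h(n) = (A + Bn)·(5)^n.
From h(0) = -5: A = -5.
From h(1) = -6: (A + B)·(5) = -6 ⇒ B = \frac{19}{5}.
So h(n) = \left(\frac{19 n}{5} - 5\right) \cdot (5)^n.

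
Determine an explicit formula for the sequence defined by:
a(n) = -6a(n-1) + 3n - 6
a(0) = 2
First-order linear with linear forcing.
Homogeneous solution: a_h(n) = A·(-6)^n.
Try particular a_p(n) = pn + q. Substituting:
  pn + q = -6(p(n-1) + q) + 3n - 6.
Matching the n-coefficient: p = -6p + 3 ⇒ p = \frac{3}{7}.
Matching constants: q = 6p - 6q - 6 ⇒ q = - \frac{24}{49}.
General: a(n) = A·(-6)^n + \frac{3 n}{7} - \frac{24}{49}.
Apply a(0) = 2: A - \frac{24}{49} = 2 ⇒ A = \frac{122}{49}.
So a(n) = \frac{122 \left(-6\right)^{n}}{49} + \frac{3 n}{7} - \frac{24}{49}.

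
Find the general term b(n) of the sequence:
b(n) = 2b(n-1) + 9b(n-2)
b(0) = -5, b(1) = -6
Characteristic equation: x² - 2x - 9 = 0.
Discriminant Δ = (2)² + 4·(9) = 40.
Roots r₁,₂ = (2 ± √40)/2, so r₁ = 1 + \sqrt{10}, r₂ = 1 - \sqrt{10}.
General solution: b(n) = A·r₁^n + B·r₂^n.
From the initial conditions, A + B = -5 and r₁A + r₂B = -6.
Since r₁ - r₂ = √40: A = (-6 - (-5)r₂)/√40 = - \frac{5}{2} - \frac{\sqrt{10}}{20}, and B = -5 - A = - \frac{5}{2} + \frac{\sqrt{10}}{20}.
So b(n) = \left(- \frac{5}{2} - \frac{\sqrt{10}}{20}\right)\left(1 + \sqrt{10}\right)^n + \left(- \frac{5}{2} + \frac{\sqrt{10}}{20}\right)\left(1 - \sqrt{10}\right)^n.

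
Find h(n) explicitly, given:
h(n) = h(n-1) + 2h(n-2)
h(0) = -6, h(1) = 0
Characteristic equation: x² - x - 2 = 0, which factors as (x - (2))(x - (-1)) = 0.
Roots r₁ = 2, r₂ = -1 (distinct).
General solution: h(n) = A·(2)^n + B·(-1)^n.
From h(0) = -6: A + B = -6.
From h(1) = 0: 2A - B = 0.
Solving: A = -2, B = -4.
So h(n) = - 4 \left(-1\right)^{n} - 2 \cdot 2^{n}.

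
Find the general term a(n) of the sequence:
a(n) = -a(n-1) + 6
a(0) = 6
First-order linear non-homogeneous.
Homogeneous solution: a_h(n) = A·(-1)^n.
Try constant particular solution a_p = K: K = -K + 6 ⇒ K = 3.
General: a(n) = A·(-1)^n + 3.
Apply a(0) = 6: A + 3 = 6 ⇒ A = 3.
So a(n) = 3 \left(-1\right)^{n} + 3.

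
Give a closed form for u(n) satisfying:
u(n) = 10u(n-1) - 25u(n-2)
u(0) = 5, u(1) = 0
Characteristic equation: x² - 10x + 25 = 0, which is (x - (5))².
Repeated root r = 5.
General solution: u(n) = (A + Bn)·(5)^n.
From u(0) = 5: A = 5.
From u(1) = 0: (A + B)·(5) = 0 ⇒ B = -5.
So u(n) = \left(5 - 5 n\right) \cdot (5)^n.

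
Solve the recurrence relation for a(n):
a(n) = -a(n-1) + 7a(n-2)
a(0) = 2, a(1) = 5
Characteristic equation: x² + x - 7 = 0.
Discriminant Δ = (-1)² + 4·(7) = 29.
Roots r₁,₂ = (-1 ± √29)/2, so r₁ = - \frac{1}{2} + \frac{\sqrt{29}}{2}, r₂ = - \frac{\sqrt{29}}{2} - \frac{1}{2}.
General solution: a(n) = A·r₁^n + B·r₂^n.
From the initial conditions, A + B = 2 and r₁A + r₂B = 5.
Since r₁ - r₂ = √29: A = (5 - (2)r₂)/√29 = 1 + \frac{6 \sqrt{29}}{29}, and B = 2 - A = 1 - \frac{6 \sqrt{29}}{29}.
So a(n) = \left(1 + \frac{6 \sqrt{29}}{29}\right)\left(- \frac{1}{2} + \frac{\sqrt{29}}{2}\right)^n + \left(1 - \frac{6 \sqrt{29}}{29}\right)\left(- \frac{\sqrt{29}}{2} - \frac{1}{2}\right)^n.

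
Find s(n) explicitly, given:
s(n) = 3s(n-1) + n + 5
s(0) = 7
First-order linear with linear forcing.
Homogeneous solution: s_h(n) = A·(3)^n.
Try particular s_p(n) = pn + q. Substituting:
  pn + q = 3(p(n-1) + q) + n + 5.
Matching the n-coefficient: p = 3p + 1 ⇒ p = - \frac{1}{2}.
Matching constants: q = -3p + 3q + 5 ⇒ q = - \frac{13}{4}.
General: s(n) = A·(3)^n - \frac{n}{2} - \frac{13}{4}.
Apply s(0) = 7: A - \frac{13}{4} = 7 ⇒ A = \frac{41}{4}.
So s(n) = \frac{41 \cdot 3^{n}}{4} - \frac{n}{2} - \frac{13}{4}.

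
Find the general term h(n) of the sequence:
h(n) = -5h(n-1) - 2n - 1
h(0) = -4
First-order linear with linear forcing.
Homogeneous solution: h_h(n) = A·(-5)^n.
Try particular h_p(n) = pn + q. Substituting:
  pn + q = -5(p(n-1) + q) - 2n - 1.
Matching the n-coefficient: p = -5p - 2 ⇒ p = - \frac{1}{3}.
Matching constants: q = 5p - 5q - 1 ⇒ q = - \frac{4}{9}.
General: h(n) = A·(-5)^n - \frac{n}{3} - \frac{4}{9}.
Apply h(0) = -4: A - \frac{4}{9} = -4 ⇒ A = - \frac{32}{9}.
So h(n) = - \frac{32 \left(-5\right)^{n}}{9} - \frac{n}{3} - \frac{4}{9}.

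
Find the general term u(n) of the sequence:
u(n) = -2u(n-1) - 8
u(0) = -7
First-order linear non-homogeneous.
Homogeneous solution: u_h(n) = A·(-2)^n.
Try constant particular solution u_p = K: K = -2K - 8 ⇒ K = - \frac{8}{3}.
General: u(n) = A·(-2)^n - \frac{8}{3}.
Apply u(0) = -7: A - \frac{8}{3} = -7 ⇒ A = - \frac{13}{3}.
So u(n) = - \frac{13 \left(-2\right)^{n}}{3} - \frac{8}{3}.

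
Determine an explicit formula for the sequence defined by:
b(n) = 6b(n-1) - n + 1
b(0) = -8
First-order linear with linear forcing.
Homogeneous solution: b_h(n) = A·(6)^n.
Try particular b_p(n) = pn + q. Substituting:
  pn + q = 6(p(n-1) + q) - n + 1.
Matching the n-coefficient: p = 6p - 1 ⇒ p = \frac{1}{5}.
Matching constants: q = -6p + 6q + 1 ⇒ q = \frac{1}{25}.
General: b(n) = A·(6)^n + \frac{n}{5} + \frac{1}{25}.
Apply b(0) = -8: A + \frac{1}{25} = -8 ⇒ A = - \frac{201}{25}.
So b(n) = - \frac{201 \cdot 6^{n}}{25} + \frac{n}{5} + \frac{1}{25}.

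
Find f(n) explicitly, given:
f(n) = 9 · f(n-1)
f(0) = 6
Pure geometric recurrence with ratio 9.
By induction f(n) = f(0) · (9)^n = 6 \cdot 9^{n}.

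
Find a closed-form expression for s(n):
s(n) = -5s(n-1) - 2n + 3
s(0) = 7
First-order linear with linear forcing.
Homogeneous solution: s_h(n) = A·(-5)^n.
Try particular s_p(n) = pn + q. Substituting:
  pn + q = -5(p(n-1) + q) - 2n + 3.
Matching the n-coefficient: p = -5p - 2 ⇒ p = - \frac{1}{3}.
Matching constants: q = 5p - 5q + 3 ⇒ q = \frac{2}{9}.
General: s(n) = A·(-5)^n - \frac{n}{3} + \frac{2}{9}.
Apply s(0) = 7: A + \frac{2}{9} = 7 ⇒ A = \frac{61}{9}.
So s(n) = \frac{61 \left(-5\right)^{n}}{9} - \frac{n}{3} + \frac{2}{9}.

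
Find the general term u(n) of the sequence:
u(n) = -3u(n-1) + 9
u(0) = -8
First-order linear non-homogeneous.
Homogeneous solution: u_h(n) = A·(-3)^n.
Try constant particular solution u_p = K: K = -3K + 9 ⇒ K = \frac{9}{4}.
General: u(n) = A·(-3)^n + \frac{9}{4}.
Apply u(0) = -8: A + \frac{9}{4} = -8 ⇒ A = - \frac{41}{4}.
So u(n) = \frac{9}{4} - \frac{41 \left(-3\right)^{n}}{4}.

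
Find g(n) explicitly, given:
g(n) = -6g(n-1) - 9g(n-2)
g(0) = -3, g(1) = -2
Characteristic equation: x² + 6x + 9 = 0, which is (x - (-3))².
Repeated root r = -3.
General solution: g(n) = (A + Bn)·(-3)^n.
From g(0) = -3: A = -3.
From g(1) = -2: (A + B)·(-3) = -2 ⇒ B = \frac{11}{3}.
So g(n) = \left(\frac{11 n}{3} - 3\right) \cdot (-3)^n.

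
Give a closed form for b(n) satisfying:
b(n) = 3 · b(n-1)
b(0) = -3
Pure geometric recurrence with ratio 3.
By induction b(n) = b(0) · (3)^n = - 3 \cdot 3^{n}.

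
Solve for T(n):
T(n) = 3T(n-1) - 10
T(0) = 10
First-order linear non-homogeneous.
Homogeneous solution: T_h(n) = A·(3)^n.
Try constant particular solution T_p = K: K = 3K - 10 ⇒ K = 5.
General: T(n) = A·(3)^n + 5.
Apply T(0) = 10: A + 5 = 10 ⇒ A = 5.
So T(n) = 5 \cdot 3^{n} + 5.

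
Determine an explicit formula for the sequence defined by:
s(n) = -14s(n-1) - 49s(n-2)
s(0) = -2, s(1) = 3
Characteristic equation: x² + 14x + 49 = 0, which is (x - (-7))².
Repeated root r = -7.
General solution: s(n) = (A + Bn)·(-7)^n.
From s(0) = -2: A = -2.
From s(1) = 3: (A + B)·(-7) = 3 ⇒ B = \frac{11}{7}.
So s(n) = \left(\frac{11 n}{7} - 2\right) \cdot (-7)^n.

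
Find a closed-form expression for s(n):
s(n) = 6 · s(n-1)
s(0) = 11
Pure geometric recurrence with ratio 6.
By induction s(n) = s(0) · (6)^n = 11 \cdot 6^{n}.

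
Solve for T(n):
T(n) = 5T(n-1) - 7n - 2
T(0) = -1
First-order linear with linear forcing.
Homogeneous solution: T_h(n) = A·(5)^n.
Try particular T_p(n) = pn + q. Substituting:
  pn + q = 5(p(n-1) + q) - 7n - 2.
Matching the n-coefficient: p = 5p - 7 ⇒ p = \frac{7}{4}.
Matching constants: q = -5p + 5q - 2 ⇒ q = \frac{43}{16}.
General: T(n) = A·(5)^n + \frac{7 n}{4} + \frac{43}{16}.
Apply T(0) = -1: A + \frac{43}{16} = -1 ⇒ A = - \frac{59}{16}.
So T(n) = - \frac{59 \cdot 5^{n}}{16} + \frac{7 n}{4} + \frac{43}{16}.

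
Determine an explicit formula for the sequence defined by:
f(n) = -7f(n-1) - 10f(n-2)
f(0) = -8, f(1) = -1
Characteristic equation: x² + 7x + 10 = 0, which factors as (x - (-2))(x - (-5)) = 0.
Roots r₁ = -2, r₂ = -5 (distinct).
General solution: f(n) = A·(-2)^n + B·(-5)^n.
From f(0) = -8: A + B = -8.
From f(1) = -1: -2A - 5B = -1.
Solving: A = - \frac{41}{3}, B = \frac{17}{3}.
So f(n) = - \frac{41 \left(-2\right)^{n}}{3} + \frac{17 \left(-5\right)^{n}}{3}.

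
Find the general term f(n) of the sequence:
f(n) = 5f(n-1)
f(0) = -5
This is a homogeneous first-order recurrence with ratio 5.
By induction f(n) = f(0) · (5)^n = - 5 \cdot 5^{n}.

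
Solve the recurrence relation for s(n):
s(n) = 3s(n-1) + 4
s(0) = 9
First-order linear non-homogeneous.
Homogeneous solution: s_h(n) = A·(3)^n.
Try constant particular solution s_p = K: K = 3K + 4 ⇒ K = -2.
General: s(n) = A·(3)^n - 2.
Apply s(0) = 9: A - 2 = 9 ⇒ A = 11.
So s(n) = 11 \cdot 3^{n} - 2.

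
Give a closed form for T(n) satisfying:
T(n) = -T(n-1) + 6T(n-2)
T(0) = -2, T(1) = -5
Characteristic equation: x² + x - 6 = 0, which factors as (x - (2))(x - (-3)) = 0.
Roots r₁ = 2, r₂ = -3 (distinct).
General solution: T(n) = A·(2)^n + B·(-3)^n.
From T(0) = -2: A + B = -2.
From T(1) = -5: 2A - 3B = -5.
Solving: A = - \frac{11}{5}, B = \frac{1}{5}.
So T(n) = \frac{\left(-3\right)^{n}}{5} - \frac{11 \cdot 2^{n}}{5}.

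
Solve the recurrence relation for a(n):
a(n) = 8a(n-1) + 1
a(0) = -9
First-order linear non-homogeneous.
Homogeneous solution: a_h(n) = A·(8)^n.
Try constant particular solution a_p = K: K = 8K + 1 ⇒ K = - \frac{1}{7}.
General: a(n) = A·(8)^n - \frac{1}{7}.
Apply a(0) = -9: A - \frac{1}{7} = -9 ⇒ A = - \frac{62}{7}.
So a(n) = - \frac{62 \cdot 8^{n}}{7} - \frac{1}{7}.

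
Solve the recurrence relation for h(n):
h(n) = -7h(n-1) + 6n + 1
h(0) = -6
First-order linear with linear forcing.
Homogeneous solution: h_h(n) = A·(-7)^n.
Try particular h_p(n) = pn + q. Substituting:
  pn + q = -7(p(n-1) + q) + 6n + 1.
Matching the n-coefficient: p = -7p + 6 ⇒ p = \frac{3}{4}.
Matching constants: q = 7p - 7q + 1 ⇒ q = \frac{25}{32}.
General: h(n) = A·(-7)^n + \frac{3 n}{4} + \frac{25}{32}.
Apply h(0) = -6: A + \frac{25}{32} = -6 ⇒ A = - \frac{217}{32}.
So h(n) = - \frac{217 \left(-7\right)^{n}}{32} + \frac{3 n}{4} + \frac{25}{32}.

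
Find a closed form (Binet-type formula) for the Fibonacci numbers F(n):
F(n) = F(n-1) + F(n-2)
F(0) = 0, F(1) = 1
This is the Fibonacci sequence.
Characteristic equation: x² - x - 1 = 0; roots r₁ = \frac{1}{2} + \frac{\sqrt{5}}{2}, r₂ = \frac{1}{2} - \frac{\sqrt{5}}{2}.
General: F(n) = A·r₁^n + B·r₂^n. Solving with F(0)=0, F(1)=1 gives A = \frac{\sqrt{5}}{5}, B = - \frac{\sqrt{5}}{5}.
So F(n) = \frac{2^{- n} \sqrt{5} \left(- \left(1 - \sqrt{5}\right)^{n} + \left(1 + \sqrt{5}\right)^{n}\right)}{5}.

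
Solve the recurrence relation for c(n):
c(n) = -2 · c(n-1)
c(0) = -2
Pure geometric recurrence with ratio -2.
By induction c(n) = c(0) · (-2)^n = - 2 \left(-2\right)^{n}.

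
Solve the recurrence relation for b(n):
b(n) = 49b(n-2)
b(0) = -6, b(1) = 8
Characteristic equation: x² - 49 = 0, which factors as (x - (7))(x - (-7)) = 0.
Roots r₁ = 7, r₂ = -7 (distinct).
General solution: b(n) = A·(7)^n + B·(-7)^n.
From b(0) = -6: A + B = -6.
From b(1) = 8: 7A - 7B = 8.
Solving: A = - \frac{17}{7}, B = - \frac{25}{7}.
So b(n) = - \frac{25 \left(-7\right)^{n}}{7} - \frac{17 \cdot 7^{n}}{7}.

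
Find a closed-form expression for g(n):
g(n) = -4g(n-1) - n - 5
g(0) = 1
First-order linear with linear forcing.
Homogeneous solution: g_h(n) = A·(-4)^n.
Try particular g_p(n) = pn + q. Substituting:
  pn + q = -4(p(n-1) + q) - n - 5.
Matching the n-coefficient: p = -4p - 1 ⇒ p = - \frac{1}{5}.
Matching constants: q = 4p - 4q - 5 ⇒ q = - \frac{29}{25}.
General: g(n) = A·(-4)^n - \frac{n}{5} - \frac{29}{25}.
Apply g(0) = 1: A - \frac{29}{25} = 1 ⇒ A = \frac{54}{25}.
So g(n) = \frac{54 \left(-4\right)^{n}}{25} - \frac{n}{5} - \frac{29}{25}.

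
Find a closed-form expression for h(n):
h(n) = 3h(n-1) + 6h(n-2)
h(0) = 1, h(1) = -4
Characteristic equation: x² - 3x - 6 = 0.
Discriminant Δ = (3)² + 4·(6) = 33.
Roots r₁,₂ = (3 ± √33)/2, so r₁ = \frac{3}{2} + \frac{\sqrt{33}}{2}, r₂ = \frac{3}{2} - \frac{\sqrt{33}}{2}.
General solution: h(n) = A·r₁^n + B·r₂^n.
From the initial conditions, A + B = 1 and r₁A + r₂B = -4.
Since r₁ - r₂ = √33: A = (-4 - (1)r₂)/√33 = \frac{1}{2} - \frac{\sqrt{33}}{6}, and B = 1 - A = \frac{1}{2} + \frac{\sqrt{33}}{6}.
So h(n) = \left(\frac{1}{2} - \frac{\sqrt{33}}{6}\right)\left(\frac{3}{2} + \frac{\sqrt{33}}{2}\right)^n + \left(\frac{1}{2} + \frac{\sqrt{33}}{6}\right)\left(\frac{3}{2} - \frac{\sqrt{33}}{2}\right)^n.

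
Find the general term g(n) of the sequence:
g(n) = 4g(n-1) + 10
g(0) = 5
First-order linear non-homogeneous.
Homogeneous solution: g_h(n) = A·(4)^n.
Try constant particular solution g_p = K: K = 4K + 10 ⇒ K = - \frac{10}{3}.
General: g(n) = A·(4)^n - \frac{10}{3}.
Apply g(0) = 5: A - \frac{10}{3} = 5 ⇒ A = \frac{25}{3}.
So g(n) = \frac{25 \cdot 4^{n}}{3} - \frac{10}{3}.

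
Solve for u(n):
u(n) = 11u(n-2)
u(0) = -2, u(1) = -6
Characteristic equation: x² - 11 = 0.
Discriminant Δ = (0)² + 4·(11) = 44.
Roots r₁,₂ = (0 ± √44)/2, so r₁ = \sqrt{11}, r₂ = - \sqrt{11}.
General solution: u(n) = A·r₁^n + B·r₂^n.
From the initial conditions, A + B = -2 and r₁A + r₂B = -6.
Since r₁ - r₂ = √44: A = (-6 - (-2)r₂)/√44 = -1 - \frac{3 \sqrt{11}}{11}, and B = -2 - A = -1 + \frac{3 \sqrt{11}}{11}.
So u(n) = \left(-1 - \frac{3 \sqrt{11}}{11}\right)\left(\sqrt{11}\right)^n + \left(-1 + \frac{3 \sqrt{11}}{11}\right)\left(- \sqrt{11}\right)^n.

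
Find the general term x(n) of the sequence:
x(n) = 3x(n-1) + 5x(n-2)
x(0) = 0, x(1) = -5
Characteristic equation: x² - 3x - 5 = 0.
Discriminant Δ = (3)² + 4·(5) = 29.
Roots r₁,₂ = (3 ± √29)/2, so r₁ = \frac{3}{2} + \frac{\sqrt{29}}{2}, r₂ = \frac{3}{2} - \frac{\sqrt{29}}{2}.
General solution: x(n) = A·r₁^n + B·r₂^n.
From the initial conditions, A + B = 0 and r₁A + r₂B = -5.
Since r₁ - r₂ = √29: A = (-5 - (0)r₂)/√29 = - \frac{5 \sqrt{29}}{29}, and B = 0 - A = \frac{5 \sqrt{29}}{29}.
So x(n) = \left(- \frac{5 \sqrt{29}}{29}\right)\left(\frac{3}{2} + \frac{\sqrt{29}}{2}\right)^n + \left(\frac{5 \sqrt{29}}{29}\right)\left(\frac{3}{2} - \frac{\sqrt{29}}{2}\right)^n.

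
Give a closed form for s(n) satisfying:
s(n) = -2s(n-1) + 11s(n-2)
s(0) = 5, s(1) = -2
Characteristic equation: x² + 2x - 11 = 0.
Discriminant Δ = (-2)² + 4·(11) = 48.
Roots r₁,₂ = (-2 ± √48)/2, so r₁ = -1 + 2 \sqrt{3}, r₂ = - 2 \sqrt{3} - 1.
General solution: s(n) = A·r₁^n + B·r₂^n.
From the initial conditions, A + B = 5 and r₁A + r₂B = -2.
Since r₁ - r₂ = √48: A = (-2 - (5)r₂)/√48 = \frac{\sqrt{3}}{4} + \frac{5}{2}, and B = 5 - A = \frac{5}{2} - \frac{\sqrt{3}}{4}.
So s(n) = \left(\frac{\sqrt{3}}{4} + \frac{5}{2}\right)\left(-1 + 2 \sqrt{3}\right)^n + \left(\frac{5}{2} - \frac{\sqrt{3}}{4}\right)\left(- 2 \sqrt{3} - 1\right)^n.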